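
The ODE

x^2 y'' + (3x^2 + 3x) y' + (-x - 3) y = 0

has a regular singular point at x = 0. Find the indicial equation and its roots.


Divide by x^2 to reach normal form y'' + P_1(x) y' + P_2(x) y = 0 with P_1(x) = 3 + 3/x and P_2(x) = -1/x - 3/x^2.
x = 0 is a singular point because the y'-coefficient 3 + 3/x has a pole at x = 0 and the y-coefficient -1/x - 3/x^2 has a pole at x = 0.
It is a regular singular point because x P_1(x) = p(x) = 3x + 3 and x^2 P_2(x) = q(x) = -x - 3 are polynomials, hence analytic at x = 0.
p(0) = 3,  q(0) = -3.
Indicial equation: r(r-1) + p(0) r + q(0) = 0, i.e. r^2 + (p(0) - 1) r + q(0) = 0, i.e. r^2 + 2 r - 3 = 0.
Discriminant: (2)^2 - 4(-3) = 16, so r = (-2 ± 4)/2.
Solving: r_1 = 1, r_2 = -3.

indicial: r^2 + 2 r - 3 = 0; roots r_1 = 1, r_2 = -3


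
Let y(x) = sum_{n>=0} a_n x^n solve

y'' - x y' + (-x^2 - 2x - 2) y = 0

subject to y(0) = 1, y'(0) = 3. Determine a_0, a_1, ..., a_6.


Ansatz: y(x) = sum_{n>=0} a_n x^n, so y'(x) = sum_{n>=1} n a_n x^(n-1) and y''(x) = sum_{n>=2} n(n-1) a_n x^(n-2).
Substitute into P(x) y'' + Q(x) y' + R(x) y = 0 with P(x) = 1, Q(x) = -x, R(x) = -x^2 - 2x - 2, and match powers of x.
Initial conditions: a_0 = 1, a_1 = 3.
Setting the coefficient of each power of x to zero and solving order by order (substituting the coefficients already found):
  x^0: 2 a_2 - 2 a_0 = 0  ->  2 a_2 = 2 a_0 = 2  ->  a_2 = 1
  x^1: 6 a_3 - 3 a_1 - 2 a_0 = 0  ->  6 a_3 = 3 a_1 + 2 a_0 = 11  ->  a_3 = 11/6
  x^2: 12 a_4 - 4 a_2 - 2 a_1 - a_0 = 0  ->  12 a_4 = 4 a_2 + 2 a_1 + a_0 = 11  ->  a_4 = 11/12
  x^3: 20 a_5 - 5 a_3 - 2 a_2 - a_1 = 0  ->  20 a_5 = 5 a_3 + 2 a_2 + a_1 = 85/6  ->  a_5 = 17/24
  x^4: 30 a_6 - 6 a_4 - 2 a_3 - a_2 = 0  ->  30 a_6 = 6 a_4 + 2 a_3 + a_2 = 61/6  ->  a_6 = 61/180
Truncated series: y(x) = 1 + 3 x + x^2 + (11/6) x^3 + (11/12) x^4 + (17/24) x^5 + (61/180) x^6 + O(x^7).

a_0 = 1; a_1 = 3; a_2 = 1; a_3 = 11/6; a_4 = 11/12; a_5 = 17/24; a_6 = 61/180


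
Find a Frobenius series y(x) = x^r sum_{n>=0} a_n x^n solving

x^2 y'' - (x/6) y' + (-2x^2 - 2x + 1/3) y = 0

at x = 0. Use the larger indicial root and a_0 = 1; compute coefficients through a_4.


Write in Frobenius form y'' + (p(x)/x) y' + (q(x)/x^2) y = 0:
  p(x) = -1/6,  q(x) = -2x^2 - 2x + 1/3.
Indicial equation: r(r-1) + (-1/6) r + (1/3) = 0 -> roots r_1 = 2/3, r_2 = 1/2.
Take r = r_1 = 2/3. Let y(x) = x^r sum_{n>=0} a_n x^n with a_0 = 1.
Substitute y = x^r sum a_n x^n and match x^{r+n}. The recurrence is
  D(n) a_n - 2 a_{n-1} - 2 a_{n-2} = 0,  where D(n) = (r+n)(r+n-1) + (-1/6)(r+n) + (1/3).
  a_n = [2 a_{n-1} + 2 a_{n-2}] / D(n).
Since the indicial polynomial factors as (r - r_1)(r - r_2), D(n) = (r_1 + n - r_1)(r_1 + n - r_2) = n(n + 1/6).
Evaluating step by step (a_0 = 1):
  n = 1: D(1) = 1(1 + 1/6) = 7/6; numerator = 2(1) = 2; a_1 = (2)/(7/6) = 12/7
  n = 2: D(2) = 2(2 + 1/6) = 13/3; numerator = 2(12/7) + 2(1) = 38/7; a_2 = (38/7)/(13/3) = 114/91
  n = 3: D(3) = 3(3 + 1/6) = 19/2; numerator = 2(114/91) + 2(12/7) = 540/91; a_3 = (540/91)/(19/2) = 1080/1729
  n = 4: D(4) = 4(4 + 1/6) = 50/3; numerator = 2(1080/1729) + 2(114/91) = 6492/1729; a_4 = (6492/1729)/(50/3) = 9738/43225

r = 2/3; a_0 = 1; a_1 = 12/7; a_2 = 114/91; a_3 = 1080/1729; a_4 = 9738/43225


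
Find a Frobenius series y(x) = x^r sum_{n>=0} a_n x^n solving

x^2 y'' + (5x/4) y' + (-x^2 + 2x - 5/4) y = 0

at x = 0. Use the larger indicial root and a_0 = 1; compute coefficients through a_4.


Write in Frobenius form y'' + (p(x)/x) y' + (q(x)/x^2) y = 0:
  p(x) = 5/4,  q(x) = -x^2 + 2x - 5/4.
Indicial equation: r(r-1) + (5/4) r + (-5/4) = 0 -> roots r_1 = 1, r_2 = -5/4.
Take r = r_1 = 1. Let y(x) = x^r sum_{n>=0} a_n x^n with a_0 = 1.
Substitute y = x^r sum a_n x^n and match x^{r+n}. The recurrence is
  D(n) a_n + 2 a_{n-1} - 1 a_{n-2} = 0,  where D(n) = (r+n)(r+n-1) + (5/4)(r+n) + (-5/4).
  a_n = [-2 a_{n-1} + 1 a_{n-2}] / D(n).
Since the indicial polynomial factors as (r - r_1)(r - r_2), D(n) = (r_1 + n - r_1)(r_1 + n - r_2) = n(n + 9/4).
Evaluating step by step (a_0 = 1):
  n = 1: D(1) = 1(1 + 9/4) = 13/4; numerator = -2(1) = -2; a_1 = (-2)/(13/4) = -8/13
  n = 2: D(2) = 2(2 + 9/4) = 17/2; numerator = -2(-8/13) + 1(1) = 29/13; a_2 = (29/13)/(17/2) = 58/221
  n = 3: D(3) = 3(3 + 9/4) = 63/4; numerator = -2(58/221) + 1(-8/13) = -252/221; a_3 = (-252/221)/(63/4) = -16/221
  n = 4: D(4) = 4(4 + 9/4) = 25; numerator = -2(-16/221) + 1(58/221) = 90/221; a_4 = (90/221)/(25) = 18/1105

r = 1; a_0 = 1; a_1 = -8/13; a_2 = 58/221; a_3 = -16/221; a_4 = 18/1105


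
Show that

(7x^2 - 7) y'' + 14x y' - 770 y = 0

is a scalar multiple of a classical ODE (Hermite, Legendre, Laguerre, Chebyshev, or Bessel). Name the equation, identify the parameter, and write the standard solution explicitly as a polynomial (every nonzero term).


All three coefficients share the factor -7; dividing through by -7 gives  (1 - x^2) y'' - 2x y' + 110 y = 0.
This matches the Legendre equation (1 - x^2) y'' - 2x y' + n(n+1) y = 0 (note the -2x y' term) with n(n+1) = 110, so n = 10; the polynomial solution is P_10(x).
With y = sum_k a_k x^k, matching x^k gives (k+2)(k+1) a_{k+2} = [k(k+1) - n(n+1)] a_k = (k - 10)(k + 11) a_k. The right side vanishes at k = 10, so the series with the parity of 10 terminates at degree 10.
Standard normalization (P_n(1) = 1): leading coefficient (2n)!/(2^n (n!)^2) = 2432902008176640000/(1024*13168189440000) = 46189/256, so a_10 = 46189/256. Work downward with a_k = (k+1)(k+2) a_{k+2} / ((k - 10)(k + 11)):
  a_8 = (9)(10)(46189/256) / ((8 - 10)(8 + 11)) = (2078505/128)/(-38) = -109395/256
  a_6 = (7)(8)(-109395/256) / ((6 - 10)(6 + 11)) = (-765765/32)/(-68) = 45045/128
  a_4 = (5)(6)(45045/128) / ((4 - 10)(4 + 11)) = (675675/64)/(-90) = -15015/128
  a_2 = (3)(4)(-15015/128) / ((2 - 10)(2 + 11)) = (-45045/32)/(-104) = 3465/256
  a_0 = (1)(2)(3465/256) / ((0 - 10)(0 + 11)) = (3465/128)/(-110) = -63/256
Hence P_10(x) = 46189 x^10/256 - 109395 x^8/256 + 45045 x^6/128 - 15015 x^4/128 + 3465 x^2/256 - 63/256.

P_10(x); series = 46189 x^10/256 - 109395 x^8/256 + 45045 x^6/128 - 15015 x^4/128 + 3465 x^2/256 - 63/256


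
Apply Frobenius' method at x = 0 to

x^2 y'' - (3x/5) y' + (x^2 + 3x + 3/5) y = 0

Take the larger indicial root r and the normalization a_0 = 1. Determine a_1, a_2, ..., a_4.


Write in Frobenius form y'' + (p(x)/x) y' + (q(x)/x^2) y = 0:
  p(x) = -3/5,  q(x) = x^2 + 3x + 3/5.
Indicial equation: r(r-1) + (-3/5) r + (3/5) = 0 -> roots r_1 = 1, r_2 = 3/5.
Take r = r_1 = 1. Let y(x) = x^r sum_{n>=0} a_n x^n with a_0 = 1.
Substitute y = x^r sum a_n x^n and match x^{r+n}. The recurrence is
  D(n) a_n + 3 a_{n-1} + 1 a_{n-2} = 0,  where D(n) = (r+n)(r+n-1) + (-3/5)(r+n) + (3/5).
  a_n = [-3 a_{n-1} - 1 a_{n-2}] / D(n).
Since the indicial polynomial factors as (r - r_1)(r - r_2), D(n) = (r_1 + n - r_1)(r_1 + n - r_2) = n(n + 2/5).
Evaluating step by step (a_0 = 1):
  n = 1: D(1) = 1(1 + 2/5) = 7/5; numerator = -3(1) = -3; a_1 = (-3)/(7/5) = -15/7
  n = 2: D(2) = 2(2 + 2/5) = 24/5; numerator = -3(-15/7) - 1(1) = 38/7; a_2 = (38/7)/(24/5) = 95/84
  n = 3: D(3) = 3(3 + 2/5) = 51/5; numerator = -3(95/84) - 1(-15/7) = -5/4; a_3 = (-5/4)/(51/5) = -25/204
  n = 4: D(4) = 4(4 + 2/5) = 88/5; numerator = -3(-25/204) - 1(95/84) = -545/714; a_4 = (-545/714)/(88/5) = -2725/62832

r = 1; a_0 = 1; a_1 = -15/7; a_2 = 95/84; a_3 = -25/204; a_4 = -2725/62832


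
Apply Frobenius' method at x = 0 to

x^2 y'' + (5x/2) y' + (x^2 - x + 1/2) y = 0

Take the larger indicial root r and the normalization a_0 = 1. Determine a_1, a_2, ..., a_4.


Write in Frobenius form y'' + (p(x)/x) y' + (q(x)/x^2) y = 0:
  p(x) = 5/2,  q(x) = x^2 - x + 1/2.
Indicial equation: r(r-1) + (5/2) r + (1/2) = 0 -> roots r_1 = -1/2, r_2 = -1.
Take r = r_1 = -1/2. Let y(x) = x^r sum_{n>=0} a_n x^n with a_0 = 1.
Substitute y = x^r sum a_n x^n and match x^{r+n}. The recurrence is
  D(n) a_n - 1 a_{n-1} + 1 a_{n-2} = 0,  where D(n) = (r+n)(r+n-1) + (5/2)(r+n) + (1/2).
  a_n = [1 a_{n-1} - 1 a_{n-2}] / D(n).
Since the indicial polynomial factors as (r - r_1)(r - r_2), D(n) = (r_1 + n - r_1)(r_1 + n - r_2) = n(n + 1/2).
Evaluating step by step (a_0 = 1):
  n = 1: D(1) = 1(1 + 1/2) = 3/2; numerator = 1(1) = 1; a_1 = (1)/(3/2) = 2/3
  n = 2: D(2) = 2(2 + 1/2) = 5; numerator = 1(2/3) - 1(1) = -1/3; a_2 = (-1/3)/(5) = -1/15
  n = 3: D(3) = 3(3 + 1/2) = 21/2; numerator = 1(-1/15) - 1(2/3) = -11/15; a_3 = (-11/15)/(21/2) = -22/315
  n = 4: D(4) = 4(4 + 1/2) = 18; numerator = 1(-22/315) - 1(-1/15) = -1/315; a_4 = (-1/315)/(18) = -1/5670

r = -1/2; a_0 = 1; a_1 = 2/3; a_2 = -1/15; a_3 = -22/315; a_4 = -1/5670


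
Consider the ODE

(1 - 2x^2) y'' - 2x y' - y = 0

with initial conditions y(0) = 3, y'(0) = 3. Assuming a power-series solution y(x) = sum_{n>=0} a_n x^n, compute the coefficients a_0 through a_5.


Ansatz: y(x) = sum_{n>=0} a_n x^n, so y'(x) = sum_{n>=1} n a_n x^(n-1) and y''(x) = sum_{n>=2} n(n-1) a_n x^(n-2).
Substitute into P(x) y'' + Q(x) y' + R(x) y = 0 with P(x) = 1 - 2x^2, Q(x) = -2x, R(x) = -1, and match powers of x.
Initial conditions: a_0 = 3, a_1 = 3.
Setting the coefficient of each power of x to zero and solving order by order (substituting the coefficients already found):
  x^0: 2 a_2 - a_0 = 0  ->  2 a_2 = a_0 = 3  ->  a_2 = 3/2
  x^1: 6 a_3 - 3 a_1 = 0  ->  6 a_3 = 3 a_1 = 9  ->  a_3 = 3/2
  x^2: 12 a_4 - 9 a_2 = 0  ->  12 a_4 = 9 a_2 = 27/2  ->  a_4 = 9/8
  x^3: 20 a_5 - 19 a_3 = 0  ->  20 a_5 = 19 a_3 = 57/2  ->  a_5 = 57/40
Truncated series: y(x) = 3 + 3 x + (3/2) x^2 + (3/2) x^3 + (9/8) x^4 + (57/40) x^5 + O(x^6).

a_0 = 3; a_1 = 3; a_2 = 3/2; a_3 = 3/2; a_4 = 9/8; a_5 = 57/40


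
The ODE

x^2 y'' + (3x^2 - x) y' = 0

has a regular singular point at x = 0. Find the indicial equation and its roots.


Divide by x^2 to reach normal form y'' + P_1(x) y' + P_2(x) y = 0 with P_1(x) = 3 - 1/x and P_2(x) = 0.
x = 0 is a singular point because the y'-coefficient 3 - 1/x has a pole at x = 0.
It is a regular singular point because x P_1(x) = p(x) = 3x - 1 and x^2 P_2(x) = q(x) = 0 are polynomials, hence analytic at x = 0.
p(0) = -1,  q(0) = 0.
Indicial equation: r(r-1) + p(0) r + q(0) = 0, i.e. r^2 + (p(0) - 1) r + q(0) = 0, i.e. r^2 - 2 r = 0.
Discriminant: (-2)^2 - 4(0) = 4, so r = (2 ± 2)/2.
Solving: r_1 = 2, r_2 = 0.

indicial: r^2 - 2 r = 0; roots r_1 = 2, r_2 = 0


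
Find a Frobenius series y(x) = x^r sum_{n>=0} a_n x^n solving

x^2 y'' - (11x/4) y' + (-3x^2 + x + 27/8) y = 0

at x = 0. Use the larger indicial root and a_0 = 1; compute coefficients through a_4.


Write in Frobenius form y'' + (p(x)/x) y' + (q(x)/x^2) y = 0:
  p(x) = -11/4,  q(x) = -3x^2 + x + 27/8.
Indicial equation: r(r-1) + (-11/4) r + (27/8) = 0 -> roots r_1 = 9/4, r_2 = 3/2.
Take r = r_1 = 9/4. Let y(x) = x^r sum_{n>=0} a_n x^n with a_0 = 1.
Substitute y = x^r sum a_n x^n and match x^{r+n}. The recurrence is
  D(n) a_n + 1 a_{n-1} - 3 a_{n-2} = 0,  where D(n) = (r+n)(r+n-1) + (-11/4)(r+n) + (27/8).
  a_n = [-1 a_{n-1} + 3 a_{n-2}] / D(n).
Since the indicial polynomial factors as (r - r_1)(r - r_2), D(n) = (r_1 + n - r_1)(r_1 + n - r_2) = n(n + 3/4).
Evaluating step by step (a_0 = 1):
  n = 1: D(1) = 1(1 + 3/4) = 7/4; numerator = -1(1) = -1; a_1 = (-1)/(7/4) = -4/7
  n = 2: D(2) = 2(2 + 3/4) = 11/2; numerator = -1(-4/7) + 3(1) = 25/7; a_2 = (25/7)/(11/2) = 50/77
  n = 3: D(3) = 3(3 + 3/4) = 45/4; numerator = -1(50/77) + 3(-4/7) = -26/11; a_3 = (-26/11)/(45/4) = -104/495
  n = 4: D(4) = 4(4 + 3/4) = 19; numerator = -1(-104/495) + 3(50/77) = 7478/3465; a_4 = (7478/3465)/(19) = 7478/65835

r = 9/4; a_0 = 1; a_1 = -4/7; a_2 = 50/77; a_3 = -104/495; a_4 = 7478/65835


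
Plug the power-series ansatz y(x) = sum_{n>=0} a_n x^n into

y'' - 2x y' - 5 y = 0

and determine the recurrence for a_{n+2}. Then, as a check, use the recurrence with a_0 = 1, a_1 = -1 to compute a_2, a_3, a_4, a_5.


Substitute y = sum_n a_n x^n.
y''(x) has coefficient (n+2)(n+1) a_{n+2} at x^n;
-2 x y'(x) has coefficient -2 n a_n at x^n (shift);
-5 y(x) has coefficient -5 a_n at x^n.
Matching x^n: (n+2)(n+1) a_{n+2} + (-2n - 5) a_n = 0.
Thus a_{n+2} = (2n + 5) / ((n+1)(n+2)) * a_n.

Check with a_0 = 1, a_1 = -1 (apply the recurrence for n = 0, 1, 2, 3): a_0 = 1, a_1 = -1, a_2 = 5/2, a_3 = -7/6, a_4 = 15/8, a_5 = -77/120.

a_(n+2) = (2n + 5) / ((n+1)(n+2)) * a_n; check: a_0 = 1, a_1 = -1, a_2 = 5/2, a_3 = -7/6, a_4 = 15/8, a_5 = -77/120


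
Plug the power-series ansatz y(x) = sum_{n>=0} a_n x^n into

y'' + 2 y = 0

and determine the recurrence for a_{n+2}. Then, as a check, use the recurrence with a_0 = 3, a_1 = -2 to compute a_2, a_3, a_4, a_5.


Substitute y = sum_n a_n x^n into y'' + (const) y = 0.
y''(x) = sum_{n>=0} (n+2)(n+1) a_{n+2} x^n.
The ODE becomes sum_n [(n+2)(n+1) a_{n+2} + 2 a_n] x^n = 0.
Setting each coefficient to zero gives the recurrence:
  (n+2)(n+1) a_{n+2} + 2 a_n = 0,
  a_{n+2} = -2 / ((n+1)(n+2)) a_n.

Check with a_0 = 3, a_1 = -2 (apply the recurrence for n = 0, 1, 2, 3): a_0 = 3, a_1 = -2, a_2 = -3, a_3 = 2/3, a_4 = 1/2, a_5 = -1/15.

a_{n+2} = -2/((n+1)(n+2)) * a_n; check: a_0 = 3, a_1 = -2, a_2 = -3, a_3 = 2/3, a_4 = 1/2, a_5 = -1/15


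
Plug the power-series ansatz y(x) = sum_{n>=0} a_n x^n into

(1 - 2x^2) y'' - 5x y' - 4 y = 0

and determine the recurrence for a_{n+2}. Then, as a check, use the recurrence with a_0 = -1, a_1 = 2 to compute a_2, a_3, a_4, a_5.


Substitute y = sum_n a_n x^n.
(1 - 2 x^2) y'' contributes (n+2)(n+1) a_{n+2} - 2 n(n-1) a_n at x^n.
-5 x y'(x) contributes -5 n a_n at x^n.
-4 y(x) contributes -4 a_n at x^n.
Matching x^n: (n+2)(n+1) a_{n+2} + (-2 n(n-1) - 5 n - 4) a_n = 0.
Thus a_{n+2} = (2 n(n-1) + 5 n + 4) / ((n+1)(n+2)) * a_n.

Check with a_0 = -1, a_1 = 2 (apply the recurrence for n = 0, 1, 2, 3): a_0 = -1, a_1 = 2, a_2 = -2, a_3 = 3, a_4 = -3, a_5 = 93/20.

a_(n+2) = (2 n(n-1) + 5 n + 4) / ((n+1)(n+2)) * a_n; check: a_0 = -1, a_1 = 2, a_2 = -2, a_3 = 3, a_4 = -3, a_5 = 93/20


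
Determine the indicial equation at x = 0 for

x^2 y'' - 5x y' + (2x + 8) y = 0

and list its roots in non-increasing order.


Divide by x^2 to reach normal form y'' + P_1(x) y' + P_2(x) y = 0 with P_1(x) = -5/x and P_2(x) = 2/x + 8/x^2.
x = 0 is a singular point because the y'-coefficient -5/x has a pole at x = 0 and the y-coefficient 2/x + 8/x^2 has a pole at x = 0.
It is a regular singular point because x P_1(x) = p(x) = -5 and x^2 P_2(x) = q(x) = 2x + 8 are polynomials, hence analytic at x = 0.
p(0) = -5,  q(0) = 8.
Indicial equation: r(r-1) + p(0) r + q(0) = 0, i.e. r^2 + (p(0) - 1) r + q(0) = 0, i.e. r^2 - 6 r + 8 = 0.
Discriminant: (-6)^2 - 4(8) = 4, so r = (6 ± 2)/2.
Solving: r_1 = 4, r_2 = 2.

indicial: r^2 - 6 r + 8 = 0; roots r_1 = 4, r_2 = 2


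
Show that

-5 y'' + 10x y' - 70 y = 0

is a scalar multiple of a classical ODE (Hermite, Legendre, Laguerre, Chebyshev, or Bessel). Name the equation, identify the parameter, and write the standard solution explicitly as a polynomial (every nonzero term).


All three coefficients share the factor -5; dividing through by -5 gives  y'' - 2x y' + 14 y = 0.
This matches the Hermite equation y'' - 2x y' + 2n y = 0 with 2n = 14, so n = 7; the polynomial solution is H_7(x).
With y = sum_k a_k x^k, matching x^k gives (k+2)(k+1) a_{k+2} = 2(k - n) a_k = 2(k - 7) a_k. The right side vanishes at k = 7, so the series with the parity of 7 terminates at degree 7.
Standard normalization: leading coefficient of H_n is 2^n, so a_7 = 2^7 = 128. Work downward with a_k = (k+1)(k+2) a_{k+2} / (2(k - n)):
  a_5 = (6)(7)(128) / (2(5 - 7)) = 5376/(-4) = -1344
  a_3 = (4)(5)(-1344) / (2(3 - 7)) = -26880/(-8) = 3360
  a_1 = (2)(3)(3360) / (2(1 - 7)) = 20160/(-12) = -1680
Hence H_7(x) = 128 x^7 - 1344 x^5 + 3360 x^3 - 1680 x.

H_7(x); series = 128 x^7 - 1344 x^5 + 3360 x^3 - 1680 x


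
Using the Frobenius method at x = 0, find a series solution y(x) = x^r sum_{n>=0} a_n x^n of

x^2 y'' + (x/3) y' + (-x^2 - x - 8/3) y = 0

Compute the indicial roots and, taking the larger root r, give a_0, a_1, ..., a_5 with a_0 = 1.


Write in Frobenius form y'' + (p(x)/x) y' + (q(x)/x^2) y = 0:
  p(x) = 1/3,  q(x) = -x^2 - x - 8/3.
Indicial equation: r(r-1) + (1/3) r + (-8/3) = 0 -> roots r_1 = 2, r_2 = -4/3.
Take r = r_1 = 2. Let y(x) = x^r sum_{n>=0} a_n x^n with a_0 = 1.
Substitute y = x^r sum a_n x^n and match x^{r+n}. The recurrence is
  D(n) a_n - 1 a_{n-1} - 1 a_{n-2} = 0,  where D(n) = (r+n)(r+n-1) + (1/3)(r+n) + (-8/3).
  a_n = [1 a_{n-1} + 1 a_{n-2}] / D(n).
Since the indicial polynomial factors as (r - r_1)(r - r_2), D(n) = (r_1 + n - r_1)(r_1 + n - r_2) = n(n + 10/3).
Evaluating step by step (a_0 = 1):
  n = 1: D(1) = 1(1 + 10/3) = 13/3; numerator = 1(1) = 1; a_1 = (1)/(13/3) = 3/13
  n = 2: D(2) = 2(2 + 10/3) = 32/3; numerator = 1(3/13) + 1(1) = 16/13; a_2 = (16/13)/(32/3) = 3/26
  n = 3: D(3) = 3(3 + 10/3) = 19; numerator = 1(3/26) + 1(3/13) = 9/26; a_3 = (9/26)/(19) = 9/494
  n = 4: D(4) = 4(4 + 10/3) = 88/3; numerator = 1(9/494) + 1(3/26) = 33/247; a_4 = (33/247)/(88/3) = 9/1976
  n = 5: D(5) = 5(5 + 10/3) = 125/3; numerator = 1(9/1976) + 1(9/494) = 45/1976; a_5 = (45/1976)/(125/3) = 27/49400

r = 2; a_0 = 1; a_1 = 3/13; a_2 = 3/26; a_3 = 9/494; a_4 = 9/1976; a_5 = 27/49400


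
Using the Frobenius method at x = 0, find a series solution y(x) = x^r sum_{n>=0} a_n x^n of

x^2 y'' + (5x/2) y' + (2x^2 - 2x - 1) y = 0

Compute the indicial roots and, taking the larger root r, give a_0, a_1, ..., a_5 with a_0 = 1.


Write in Frobenius form y'' + (p(x)/x) y' + (q(x)/x^2) y = 0:
  p(x) = 5/2,  q(x) = 2x^2 - 2x - 1.
Indicial equation: r(r-1) + (5/2) r + (-1) = 0 -> roots r_1 = 1/2, r_2 = -2.
Take r = r_1 = 1/2. Let y(x) = x^r sum_{n>=0} a_n x^n with a_0 = 1.
Substitute y = x^r sum a_n x^n and match x^{r+n}. The recurrence is
  D(n) a_n - 2 a_{n-1} + 2 a_{n-2} = 0,  where D(n) = (r+n)(r+n-1) + (5/2)(r+n) + (-1).
  a_n = [2 a_{n-1} - 2 a_{n-2}] / D(n).
Since the indicial polynomial factors as (r - r_1)(r - r_2), D(n) = (r_1 + n - r_1)(r_1 + n - r_2) = n(n + 5/2).
Evaluating step by step (a_0 = 1):
  n = 1: D(1) = 1(1 + 5/2) = 7/2; numerator = 2(1) = 2; a_1 = (2)/(7/2) = 4/7
  n = 2: D(2) = 2(2 + 5/2) = 9; numerator = 2(4/7) - 2(1) = -6/7; a_2 = (-6/7)/(9) = -2/21
  n = 3: D(3) = 3(3 + 5/2) = 33/2; numerator = 2(-2/21) - 2(4/7) = -4/3; a_3 = (-4/3)/(33/2) = -8/99
  n = 4: D(4) = 4(4 + 5/2) = 26; numerator = 2(-8/99) - 2(-2/21) = 20/693; a_4 = (20/693)/(26) = 10/9009
  n = 5: D(5) = 5(5 + 5/2) = 75/2; numerator = 2(10/9009) - 2(-8/99) = 164/1001; a_5 = (164/1001)/(75/2) = 328/75075

r = 1/2; a_0 = 1; a_1 = 4/7; a_2 = -2/21; a_3 = -8/99; a_4 = 10/9009; a_5 = 328/75075


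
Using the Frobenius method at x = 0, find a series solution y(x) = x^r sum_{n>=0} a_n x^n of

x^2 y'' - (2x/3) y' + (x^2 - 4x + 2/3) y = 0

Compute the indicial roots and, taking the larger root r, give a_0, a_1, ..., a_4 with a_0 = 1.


Write in Frobenius form y'' + (p(x)/x) y' + (q(x)/x^2) y = 0:
  p(x) = -2/3,  q(x) = x^2 - 4x + 2/3.
Indicial equation: r(r-1) + (-2/3) r + (2/3) = 0 -> roots r_1 = 1, r_2 = 2/3.
Take r = r_1 = 1. Let y(x) = x^r sum_{n>=0} a_n x^n with a_0 = 1.
Substitute y = x^r sum a_n x^n and match x^{r+n}. The recurrence is
  D(n) a_n - 4 a_{n-1} + 1 a_{n-2} = 0,  where D(n) = (r+n)(r+n-1) + (-2/3)(r+n) + (2/3).
  a_n = [4 a_{n-1} - 1 a_{n-2}] / D(n).
Since the indicial polynomial factors as (r - r_1)(r - r_2), D(n) = (r_1 + n - r_1)(r_1 + n - r_2) = n(n + 1/3).
Evaluating step by step (a_0 = 1):
  n = 1: D(1) = 1(1 + 1/3) = 4/3; numerator = 4(1) = 4; a_1 = (4)/(4/3) = 3
  n = 2: D(2) = 2(2 + 1/3) = 14/3; numerator = 4(3) - 1(1) = 11; a_2 = (11)/(14/3) = 33/14
  n = 3: D(3) = 3(3 + 1/3) = 10; numerator = 4(33/14) - 1(3) = 45/7; a_3 = (45/7)/(10) = 9/14
  n = 4: D(4) = 4(4 + 1/3) = 52/3; numerator = 4(9/14) - 1(33/14) = 3/14; a_4 = (3/14)/(52/3) = 9/728

r = 1; a_0 = 1; a_1 = 3; a_2 = 33/14; a_3 = 9/14; a_4 = 9/728


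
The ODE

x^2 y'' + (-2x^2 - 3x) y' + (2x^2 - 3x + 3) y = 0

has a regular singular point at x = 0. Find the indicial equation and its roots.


Divide by x^2 to reach normal form y'' + P_1(x) y' + P_2(x) y = 0 with P_1(x) = -2 - 3/x and P_2(x) = 2 - 3/x + 3/x^2.
x = 0 is a singular point because the y'-coefficient -2 - 3/x has a pole at x = 0 and the y-coefficient 2 - 3/x + 3/x^2 has a pole at x = 0.
It is a regular singular point because x P_1(x) = p(x) = -2x - 3 and x^2 P_2(x) = q(x) = 2x^2 - 3x + 3 are polynomials, hence analytic at x = 0.
p(0) = -3,  q(0) = 3.
Indicial equation: r(r-1) + p(0) r + q(0) = 0, i.e. r^2 + (p(0) - 1) r + q(0) = 0, i.e. r^2 - 4 r + 3 = 0.
Discriminant: (-4)^2 - 4(3) = 4, so r = (4 ± 2)/2.
Solving: r_1 = 3, r_2 = 1.

indicial: r^2 - 4 r + 3 = 0; roots r_1 = 3, r_2 = 1


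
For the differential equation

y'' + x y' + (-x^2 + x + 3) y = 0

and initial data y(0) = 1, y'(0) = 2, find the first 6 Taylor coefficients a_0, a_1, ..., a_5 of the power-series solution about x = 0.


Ansatz: y(x) = sum_{n>=0} a_n x^n, so y'(x) = sum_{n>=1} n a_n x^(n-1) and y''(x) = sum_{n>=2} n(n-1) a_n x^(n-2).
Substitute into P(x) y'' + Q(x) y' + R(x) y = 0 with P(x) = 1, Q(x) = x, R(x) = -x^2 + x + 3, and match powers of x.
Initial conditions: a_0 = 1, a_1 = 2.
Setting the coefficient of each power of x to zero and solving order by order (substituting the coefficients already found):
  x^0: 2 a_2 + 3 a_0 = 0  ->  2 a_2 = -3 a_0 = -3  ->  a_2 = -3/2
  x^1: 6 a_3 + 4 a_1 + a_0 = 0  ->  6 a_3 = -4 a_1 - a_0 = -9  ->  a_3 = -3/2
  x^2: 12 a_4 + 5 a_2 + a_1 - a_0 = 0  ->  12 a_4 = -5 a_2 - a_1 + a_0 = 13/2  ->  a_4 = 13/24
  x^3: 20 a_5 + 6 a_3 + a_2 - a_1 = 0  ->  20 a_5 = -6 a_3 - a_2 + a_1 = 25/2  ->  a_5 = 5/8
Truncated series: y(x) = 1 + 2 x - (3/2) x^2 - (3/2) x^3 + (13/24) x^4 + (5/8) x^5 + O(x^6).

a_0 = 1; a_1 = 2; a_2 = -3/2; a_3 = -3/2; a_4 = 13/24; a_5 = 5/8


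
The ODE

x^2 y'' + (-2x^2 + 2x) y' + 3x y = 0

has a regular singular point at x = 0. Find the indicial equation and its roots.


Divide by x^2 to reach normal form y'' + P_1(x) y' + P_2(x) y = 0 with P_1(x) = -2 + 2/x and P_2(x) = 3/x.
x = 0 is a singular point because the y'-coefficient -2 + 2/x has a pole at x = 0 and the y-coefficient 3/x has a pole at x = 0.
It is a regular singular point because x P_1(x) = p(x) = 2 - 2x and x^2 P_2(x) = q(x) = 3x are polynomials, hence analytic at x = 0.
p(0) = 2,  q(0) = 0.
Indicial equation: r(r-1) + p(0) r + q(0) = 0, i.e. r^2 + (p(0) - 1) r + q(0) = 0, i.e. r^2 + 1 r = 0.
Discriminant: (1)^2 - 4(0) = 1, so r = (-1 ± 1)/2.
Solving: r_1 = 0, r_2 = -1.

indicial: r^2 + 1 r = 0; roots r_1 = 0, r_2 = -1


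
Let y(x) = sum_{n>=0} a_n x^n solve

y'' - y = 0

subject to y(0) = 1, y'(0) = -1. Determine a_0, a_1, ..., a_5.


Ansatz: y(x) = sum_{n>=0} a_n x^n, so y'(x) = sum_{n>=1} n a_n x^(n-1) and y''(x) = sum_{n>=2} n(n-1) a_n x^(n-2).
Substitute into P(x) y'' + Q(x) y' + R(x) y = 0 with P(x) = 1, Q(x) = 0, R(x) = -1, and match powers of x.
Initial conditions: a_0 = 1, a_1 = -1.
Setting the coefficient of each power of x to zero and solving order by order (substituting the coefficients already found):
  x^0: 2 a_2 - a_0 = 0  ->  2 a_2 = a_0 = 1  ->  a_2 = 1/2
  x^1: 6 a_3 - a_1 = 0  ->  6 a_3 = a_1 = -1  ->  a_3 = -1/6
  x^2: 12 a_4 - a_2 = 0  ->  12 a_4 = a_2 = 1/2  ->  a_4 = 1/24
  x^3: 20 a_5 - a_3 = 0  ->  20 a_5 = a_3 = -1/6  ->  a_5 = -1/120
Truncated series: y(x) = 1 - x + (1/2) x^2 - (1/6) x^3 + (1/24) x^4 - (1/120) x^5 + O(x^6).

a_0 = 1; a_1 = -1; a_2 = 1/2; a_3 = -1/6; a_4 = 1/24; a_5 = -1/120


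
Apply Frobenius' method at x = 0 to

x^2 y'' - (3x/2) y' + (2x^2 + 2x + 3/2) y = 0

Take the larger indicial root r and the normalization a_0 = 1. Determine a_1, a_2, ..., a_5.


Write in Frobenius form y'' + (p(x)/x) y' + (q(x)/x^2) y = 0:
  p(x) = -3/2,  q(x) = 2x^2 + 2x + 3/2.
Indicial equation: r(r-1) + (-3/2) r + (3/2) = 0 -> roots r_1 = 3/2, r_2 = 1.
Take r = r_1 = 3/2. Let y(x) = x^r sum_{n>=0} a_n x^n with a_0 = 1.
Substitute y = x^r sum a_n x^n and match x^{r+n}. The recurrence is
  D(n) a_n + 2 a_{n-1} + 2 a_{n-2} = 0,  where D(n) = (r+n)(r+n-1) + (-3/2)(r+n) + (3/2).
  a_n = [-2 a_{n-1} - 2 a_{n-2}] / D(n).
Since the indicial polynomial factors as (r - r_1)(r - r_2), D(n) = (r_1 + n - r_1)(r_1 + n - r_2) = n(n + 1/2).
Evaluating step by step (a_0 = 1):
  n = 1: D(1) = 1(1 + 1/2) = 3/2; numerator = -2(1) = -2; a_1 = (-2)/(3/2) = -4/3
  n = 2: D(2) = 2(2 + 1/2) = 5; numerator = -2(-4/3) - 2(1) = 2/3; a_2 = (2/3)/(5) = 2/15
  n = 3: D(3) = 3(3 + 1/2) = 21/2; numerator = -2(2/15) - 2(-4/3) = 12/5; a_3 = (12/5)/(21/2) = 8/35
  n = 4: D(4) = 4(4 + 1/2) = 18; numerator = -2(8/35) - 2(2/15) = -76/105; a_4 = (-76/105)/(18) = -38/945
  n = 5: D(5) = 5(5 + 1/2) = 55/2; numerator = -2(-38/945) - 2(8/35) = -356/945; a_5 = (-356/945)/(55/2) = -712/51975

r = 3/2; a_0 = 1; a_1 = -4/3; a_2 = 2/15; a_3 = 8/35; a_4 = -38/945; a_5 = -712/51975


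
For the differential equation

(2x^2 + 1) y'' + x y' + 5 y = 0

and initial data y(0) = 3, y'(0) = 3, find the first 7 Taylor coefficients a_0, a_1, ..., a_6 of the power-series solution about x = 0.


Ansatz: y(x) = sum_{n>=0} a_n x^n, so y'(x) = sum_{n>=1} n a_n x^(n-1) and y''(x) = sum_{n>=2} n(n-1) a_n x^(n-2).
Substitute into P(x) y'' + Q(x) y' + R(x) y = 0 with P(x) = 2x^2 + 1, Q(x) = x, R(x) = 5, and match powers of x.
Initial conditions: a_0 = 3, a_1 = 3.
Setting the coefficient of each power of x to zero and solving order by order (substituting the coefficients already found):
  x^0: 2 a_2 + 5 a_0 = 0  ->  2 a_2 = -5 a_0 = -15  ->  a_2 = -15/2
  x^1: 6 a_3 + 6 a_1 = 0  ->  6 a_3 = -6 a_1 = -18  ->  a_3 = -3
  x^2: 12 a_4 + 11 a_2 = 0  ->  12 a_4 = -11 a_2 = 165/2  ->  a_4 = 55/8
  x^3: 20 a_5 + 20 a_3 = 0  ->  20 a_5 = -20 a_3 = 60  ->  a_5 = 3
  x^4: 30 a_6 + 33 a_4 = 0  ->  30 a_6 = -33 a_4 = -1815/8  ->  a_6 = -121/16
Truncated series: y(x) = 3 + 3 x - (15/2) x^2 - 3 x^3 + (55/8) x^4 + 3 x^5 - (121/16) x^6 + O(x^7).

a_0 = 3; a_1 = 3; a_2 = -15/2; a_3 = -3; a_4 = 55/8; a_5 = 3; a_6 = -121/16


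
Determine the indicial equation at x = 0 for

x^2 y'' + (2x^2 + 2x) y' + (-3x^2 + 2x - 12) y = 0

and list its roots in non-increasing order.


Divide by x^2 to reach normal form y'' + P_1(x) y' + P_2(x) y = 0 with P_1(x) = 2 + 2/x and P_2(x) = -3 + 2/x - 12/x^2.
x = 0 is a singular point because the y'-coefficient 2 + 2/x has a pole at x = 0 and the y-coefficient -3 + 2/x - 12/x^2 has a pole at x = 0.
It is a regular singular point because x P_1(x) = p(x) = 2x + 2 and x^2 P_2(x) = q(x) = -3x^2 + 2x - 12 are polynomials, hence analytic at x = 0.
p(0) = 2,  q(0) = -12.
Indicial equation: r(r-1) + p(0) r + q(0) = 0, i.e. r^2 + (p(0) - 1) r + q(0) = 0, i.e. r^2 + 1 r - 12 = 0.
Discriminant: (1)^2 - 4(-12) = 49, so r = (-1 ± 7)/2.
Solving: r_1 = 3, r_2 = -4.

indicial: r^2 + 1 r - 12 = 0; roots r_1 = 3, r_2 = -4


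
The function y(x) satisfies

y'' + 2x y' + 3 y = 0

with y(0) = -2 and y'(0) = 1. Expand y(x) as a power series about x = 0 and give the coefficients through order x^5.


Ansatz: y(x) = sum_{n>=0} a_n x^n, so y'(x) = sum_{n>=1} n a_n x^(n-1) and y''(x) = sum_{n>=2} n(n-1) a_n x^(n-2).
Substitute into P(x) y'' + Q(x) y' + R(x) y = 0 with P(x) = 1, Q(x) = 2x, R(x) = 3, and match powers of x.
Initial conditions: a_0 = -2, a_1 = 1.
Setting the coefficient of each power of x to zero and solving order by order (substituting the coefficients already found):
  x^0: 2 a_2 + 3 a_0 = 0  ->  2 a_2 = -3 a_0 = 6  ->  a_2 = 3
  x^1: 6 a_3 + 5 a_1 = 0  ->  6 a_3 = -5 a_1 = -5  ->  a_3 = -5/6
  x^2: 12 a_4 + 7 a_2 = 0  ->  12 a_4 = -7 a_2 = -21  ->  a_4 = -7/4
  x^3: 20 a_5 + 9 a_3 = 0  ->  20 a_5 = -9 a_3 = 15/2  ->  a_5 = 3/8
Truncated series: y(x) = -2 + x + 3 x^2 - (5/6) x^3 - (7/4) x^4 + (3/8) x^5 + O(x^6).

a_0 = -2; a_1 = 1; a_2 = 3; a_3 = -5/6; a_4 = -7/4; a_5 = 3/8


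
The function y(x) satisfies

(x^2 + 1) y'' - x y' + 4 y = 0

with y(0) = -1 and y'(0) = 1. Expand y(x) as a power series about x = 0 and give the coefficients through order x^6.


Ansatz: y(x) = sum_{n>=0} a_n x^n, so y'(x) = sum_{n>=1} n a_n x^(n-1) and y''(x) = sum_{n>=2} n(n-1) a_n x^(n-2).
Substitute into P(x) y'' + Q(x) y' + R(x) y = 0 with P(x) = x^2 + 1, Q(x) = -x, R(x) = 4, and match powers of x.
Initial conditions: a_0 = -1, a_1 = 1.
Setting the coefficient of each power of x to zero and solving order by order (substituting the coefficients already found):
  x^0: 2 a_2 + 4 a_0 = 0  ->  2 a_2 = -4 a_0 = 4  ->  a_2 = 2
  x^1: 6 a_3 + 3 a_1 = 0  ->  6 a_3 = -3 a_1 = -3  ->  a_3 = -1/2
  x^2: 12 a_4 + 4 a_2 = 0  ->  12 a_4 = -4 a_2 = -8  ->  a_4 = -2/3
  x^3: 20 a_5 + 7 a_3 = 0  ->  20 a_5 = -7 a_3 = 7/2  ->  a_5 = 7/40
  x^4: 30 a_6 + 12 a_4 = 0  ->  30 a_6 = -12 a_4 = 8  ->  a_6 = 4/15
Truncated series: y(x) = -1 + x + 2 x^2 - (1/2) x^3 - (2/3) x^4 + (7/40) x^5 + (4/15) x^6 + O(x^7).

a_0 = -1; a_1 = 1; a_2 = 2; a_3 = -1/2; a_4 = -2/3; a_5 = 7/40; a_6 = 4/15


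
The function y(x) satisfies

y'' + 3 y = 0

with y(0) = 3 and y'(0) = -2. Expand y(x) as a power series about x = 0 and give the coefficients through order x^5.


Ansatz: y(x) = sum_{n>=0} a_n x^n, so y'(x) = sum_{n>=1} n a_n x^(n-1) and y''(x) = sum_{n>=2} n(n-1) a_n x^(n-2).
Substitute into P(x) y'' + Q(x) y' + R(x) y = 0 with P(x) = 1, Q(x) = 0, R(x) = 3, and match powers of x.
Initial conditions: a_0 = 3, a_1 = -2.
Setting the coefficient of each power of x to zero and solving order by order (substituting the coefficients already found):
  x^0: 2 a_2 + 3 a_0 = 0  ->  2 a_2 = -3 a_0 = -9  ->  a_2 = -9/2
  x^1: 6 a_3 + 3 a_1 = 0  ->  6 a_3 = -3 a_1 = 6  ->  a_3 = 1
  x^2: 12 a_4 + 3 a_2 = 0  ->  12 a_4 = -3 a_2 = 27/2  ->  a_4 = 9/8
  x^3: 20 a_5 + 3 a_3 = 0  ->  20 a_5 = -3 a_3 = -3  ->  a_5 = -3/20
Truncated series: y(x) = 3 - 2 x - (9/2) x^2 + x^3 + (9/8) x^4 - (3/20) x^5 + O(x^6).

a_0 = 3; a_1 = -2; a_2 = -9/2; a_3 = 1; a_4 = 9/8; a_5 = -3/20


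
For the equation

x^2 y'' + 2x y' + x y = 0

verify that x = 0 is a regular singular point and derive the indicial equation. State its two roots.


Divide by x^2 to reach normal form y'' + P_1(x) y' + P_2(x) y = 0 with P_1(x) = 2/x and P_2(x) = 1/x.
x = 0 is a singular point because the y'-coefficient 2/x has a pole at x = 0 and the y-coefficient 1/x has a pole at x = 0.
It is a regular singular point because x P_1(x) = p(x) = 2 and x^2 P_2(x) = q(x) = x are polynomials, hence analytic at x = 0.
p(0) = 2,  q(0) = 0.
Indicial equation: r(r-1) + p(0) r + q(0) = 0, i.e. r^2 + (p(0) - 1) r + q(0) = 0, i.e. r^2 + 1 r = 0.
Discriminant: (1)^2 - 4(0) = 1, so r = (-1 ± 1)/2.
Solving: r_1 = 0, r_2 = -1.

indicial: r^2 + 1 r = 0; roots r_1 = 0, r_2 = -1


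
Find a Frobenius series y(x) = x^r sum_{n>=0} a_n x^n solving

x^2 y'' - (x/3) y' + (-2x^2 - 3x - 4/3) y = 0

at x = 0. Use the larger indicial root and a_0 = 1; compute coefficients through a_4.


Write in Frobenius form y'' + (p(x)/x) y' + (q(x)/x^2) y = 0:
  p(x) = -1/3,  q(x) = -2x^2 - 3x - 4/3.
Indicial equation: r(r-1) + (-1/3) r + (-4/3) = 0 -> roots r_1 = 2, r_2 = -2/3.
Take r = r_1 = 2. Let y(x) = x^r sum_{n>=0} a_n x^n with a_0 = 1.
Substitute y = x^r sum a_n x^n and match x^{r+n}. The recurrence is
  D(n) a_n - 3 a_{n-1} - 2 a_{n-2} = 0,  where D(n) = (r+n)(r+n-1) + (-1/3)(r+n) + (-4/3).
  a_n = [3 a_{n-1} + 2 a_{n-2}] / D(n).
Since the indicial polynomial factors as (r - r_1)(r - r_2), D(n) = (r_1 + n - r_1)(r_1 + n - r_2) = n(n + 8/3).
Evaluating step by step (a_0 = 1):
  n = 1: D(1) = 1(1 + 8/3) = 11/3; numerator = 3(1) = 3; a_1 = (3)/(11/3) = 9/11
  n = 2: D(2) = 2(2 + 8/3) = 28/3; numerator = 3(9/11) + 2(1) = 49/11; a_2 = (49/11)/(28/3) = 21/44
  n = 3: D(3) = 3(3 + 8/3) = 17; numerator = 3(21/44) + 2(9/11) = 135/44; a_3 = (135/44)/(17) = 135/748
  n = 4: D(4) = 4(4 + 8/3) = 80/3; numerator = 3(135/748) + 2(21/44) = 1119/748; a_4 = (1119/748)/(80/3) = 3357/59840

r = 2; a_0 = 1; a_1 = 9/11; a_2 = 21/44; a_3 = 135/748; a_4 = 3357/59840


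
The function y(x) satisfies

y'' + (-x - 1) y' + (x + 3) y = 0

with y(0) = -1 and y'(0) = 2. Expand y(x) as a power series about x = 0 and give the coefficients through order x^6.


Ansatz: y(x) = sum_{n>=0} a_n x^n, so y'(x) = sum_{n>=1} n a_n x^(n-1) and y''(x) = sum_{n>=2} n(n-1) a_n x^(n-2).
Substitute into P(x) y'' + Q(x) y' + R(x) y = 0 with P(x) = 1, Q(x) = -x - 1, R(x) = x + 3, and match powers of x.
Initial conditions: a_0 = -1, a_1 = 2.
Setting the coefficient of each power of x to zero and solving order by order (substituting the coefficients already found):
  x^0: 2 a_2 - a_1 + 3 a_0 = 0  ->  2 a_2 = a_1 - 3 a_0 = 5  ->  a_2 = 5/2
  x^1: 6 a_3 - 2 a_2 + 2 a_1 + a_0 = 0  ->  6 a_3 = 2 a_2 - 2 a_1 - a_0 = 2  ->  a_3 = 1/3
  x^2: 12 a_4 - 3 a_3 + a_2 + a_1 = 0  ->  12 a_4 = 3 a_3 - a_2 - a_1 = -7/2  ->  a_4 = -7/24
  x^3: 20 a_5 - 4 a_4 + a_2 = 0  ->  20 a_5 = 4 a_4 - a_2 = -11/3  ->  a_5 = -11/60
  x^4: 30 a_6 - 5 a_5 - a_4 + a_3 = 0  ->  30 a_6 = 5 a_5 + a_4 - a_3 = -37/24  ->  a_6 = -37/720
Truncated series: y(x) = -1 + 2 x + (5/2) x^2 + (1/3) x^3 - (7/24) x^4 - (11/60) x^5 - (37/720) x^6 + O(x^7).

a_0 = -1; a_1 = 2; a_2 = 5/2; a_3 = 1/3; a_4 = -7/24; a_5 = -11/60; a_6 = -37/720


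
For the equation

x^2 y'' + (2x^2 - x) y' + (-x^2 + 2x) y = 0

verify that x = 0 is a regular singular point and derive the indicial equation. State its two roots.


Divide by x^2 to reach normal form y'' + P_1(x) y' + P_2(x) y = 0 with P_1(x) = 2 - 1/x and P_2(x) = -1 + 2/x.
x = 0 is a singular point because the y'-coefficient 2 - 1/x has a pole at x = 0 and the y-coefficient -1 + 2/x has a pole at x = 0.
It is a regular singular point because x P_1(x) = p(x) = 2x - 1 and x^2 P_2(x) = q(x) = -x^2 + 2x are polynomials, hence analytic at x = 0.
p(0) = -1,  q(0) = 0.
Indicial equation: r(r-1) + p(0) r + q(0) = 0, i.e. r^2 + (p(0) - 1) r + q(0) = 0, i.e. r^2 - 2 r = 0.
Discriminant: (-2)^2 - 4(0) = 4, so r = (2 ± 2)/2.
Solving: r_1 = 2, r_2 = 0.

indicial: r^2 - 2 r = 0; roots r_1 = 2, r_2 = 0


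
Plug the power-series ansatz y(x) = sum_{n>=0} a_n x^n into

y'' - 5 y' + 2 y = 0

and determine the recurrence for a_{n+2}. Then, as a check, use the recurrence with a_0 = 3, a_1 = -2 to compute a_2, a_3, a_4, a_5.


Substitute y = sum_n a_n x^n.
y''(x) has coefficient (n+2)(n+1) a_{n+2} at x^n;
-5 y'(x) has coefficient -5 (n+1) a_{n+1} at x^n;
2 y(x) has coefficient 2 a_n at x^n.
Matching x^n: (n+2)(n+1) a_{n+2} - 5 (n+1) a_{n+1} + 2 a_n = 0.
Thus a_{n+2} = [5 (n+1) a_{n+1} - 2 a_n] / ((n+1)(n+2)).

Check with a_0 = 3, a_1 = -2 (apply the recurrence for n = 0, 1, 2, 3): a_0 = 3, a_1 = -2, a_2 = -8, a_3 = -38/3, a_4 = -29/2, a_5 = -397/30.

a_(n+2) = [5 (n+1) a_(n+1) - 2 a_n] / ((n+1)(n+2)); check: a_0 = 3, a_1 = -2, a_2 = -8, a_3 = -38/3, a_4 = -29/2, a_5 = -397/30


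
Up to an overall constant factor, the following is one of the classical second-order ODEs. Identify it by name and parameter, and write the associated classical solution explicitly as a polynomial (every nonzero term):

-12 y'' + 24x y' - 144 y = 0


All three coefficients share the factor -12; dividing through by -12 gives  y'' - 2x y' + 12 y = 0.
This matches the Hermite equation y'' - 2x y' + 2n y = 0 with 2n = 12, so n = 6; the polynomial solution is H_6(x).
With y = sum_k a_k x^k, matching x^k gives (k+2)(k+1) a_{k+2} = 2(k - n) a_k = 2(k - 6) a_k. The right side vanishes at k = 6, so the series with the parity of 6 terminates at degree 6.
Standard normalization: leading coefficient of H_n is 2^n, so a_6 = 2^6 = 64. Work downward with a_k = (k+1)(k+2) a_{k+2} / (2(k - n)):
  a_4 = (5)(6)(64) / (2(4 - 6)) = 1920/(-4) = -480
  a_2 = (3)(4)(-480) / (2(2 - 6)) = -5760/(-8) = 720
  a_0 = (1)(2)(720) / (2(0 - 6)) = 1440/(-12) = -120
Hence H_6(x) = 64 x^6 - 480 x^4 + 720 x^2 - 120.

H_6(x); series = 64 x^6 - 480 x^4 + 720 x^2 - 120


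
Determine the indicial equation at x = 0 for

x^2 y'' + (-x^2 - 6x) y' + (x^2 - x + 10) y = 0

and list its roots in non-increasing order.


Divide by x^2 to reach normal form y'' + P_1(x) y' + P_2(x) y = 0 with P_1(x) = -1 - 6/x and P_2(x) = 1 - 1/x + 10/x^2.
x = 0 is a singular point because the y'-coefficient -1 - 6/x has a pole at x = 0 and the y-coefficient 1 - 1/x + 10/x^2 has a pole at x = 0.
It is a regular singular point because x P_1(x) = p(x) = -x - 6 and x^2 P_2(x) = q(x) = x^2 - x + 10 are polynomials, hence analytic at x = 0.
p(0) = -6,  q(0) = 10.
Indicial equation: r(r-1) + p(0) r + q(0) = 0, i.e. r^2 + (p(0) - 1) r + q(0) = 0, i.e. r^2 - 7 r + 10 = 0.
Discriminant: (-7)^2 - 4(10) = 9, so r = (7 ± 3)/2.
Solving: r_1 = 5, r_2 = 2.

indicial: r^2 - 7 r + 10 = 0; roots r_1 = 5, r_2 = 2


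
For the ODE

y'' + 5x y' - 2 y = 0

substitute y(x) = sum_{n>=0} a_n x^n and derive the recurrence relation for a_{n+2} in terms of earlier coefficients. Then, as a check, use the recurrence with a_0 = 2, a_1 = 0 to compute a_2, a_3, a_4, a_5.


Substitute y = sum_n a_n x^n.
y''(x) has coefficient (n+2)(n+1) a_{n+2} at x^n;
5 x y'(x) has coefficient 5 n a_n at x^n (shift);
-2 y(x) has coefficient -2 a_n at x^n.
Matching x^n: (n+2)(n+1) a_{n+2} + (5n - 2) a_n = 0.
Thus a_{n+2} = (-5n + 2) / ((n+1)(n+2)) * a_n.

Check with a_0 = 2, a_1 = 0 (apply the recurrence for n = 0, 1, 2, 3): a_0 = 2, a_1 = 0, a_2 = 2, a_3 = 0, a_4 = -4/3, a_5 = 0.

a_(n+2) = (-5n + 2) / ((n+1)(n+2)) * a_n; check: a_0 = 2, a_1 = 0, a_2 = 2, a_3 = 0, a_4 = -4/3, a_5 = 0


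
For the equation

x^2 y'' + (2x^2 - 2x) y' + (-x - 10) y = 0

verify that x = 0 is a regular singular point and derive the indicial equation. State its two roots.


Divide by x^2 to reach normal form y'' + P_1(x) y' + P_2(x) y = 0 with P_1(x) = 2 - 2/x and P_2(x) = -1/x - 10/x^2.
x = 0 is a singular point because the y'-coefficient 2 - 2/x has a pole at x = 0 and the y-coefficient -1/x - 10/x^2 has a pole at x = 0.
It is a regular singular point because x P_1(x) = p(x) = 2x - 2 and x^2 P_2(x) = q(x) = -x - 10 are polynomials, hence analytic at x = 0.
p(0) = -2,  q(0) = -10.
Indicial equation: r(r-1) + p(0) r + q(0) = 0, i.e. r^2 + (p(0) - 1) r + q(0) = 0, i.e. r^2 - 3 r - 10 = 0.
Discriminant: (-3)^2 - 4(-10) = 49, so r = (3 ± 7)/2.
Solving: r_1 = 5, r_2 = -2.

indicial: r^2 - 3 r - 10 = 0; roots r_1 = 5, r_2 = -2


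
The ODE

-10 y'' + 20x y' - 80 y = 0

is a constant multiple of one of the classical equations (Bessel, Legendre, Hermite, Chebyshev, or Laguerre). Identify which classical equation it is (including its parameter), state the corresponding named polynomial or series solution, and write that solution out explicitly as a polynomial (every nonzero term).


All three coefficients share the factor -10; dividing through by -10 gives  y'' - 2x y' + 8 y = 0.
This matches the Hermite equation y'' - 2x y' + 2n y = 0 with 2n = 8, so n = 4; the polynomial solution is H_4(x).
With y = sum_k a_k x^k, matching x^k gives (k+2)(k+1) a_{k+2} = 2(k - n) a_k = 2(k - 4) a_k. The right side vanishes at k = 4, so the series with the parity of 4 terminates at degree 4.
Standard normalization: leading coefficient of H_n is 2^n, so a_4 = 2^4 = 16. Work downward with a_k = (k+1)(k+2) a_{k+2} / (2(k - n)):
  a_2 = (3)(4)(16) / (2(2 - 4)) = 192/(-4) = -48
  a_0 = (1)(2)(-48) / (2(0 - 4)) = -96/(-8) = 12
Hence H_4(x) = 16 x^4 - 48 x^2 + 12.

H_4(x); series = 16 x^4 - 48 x^2 + 12


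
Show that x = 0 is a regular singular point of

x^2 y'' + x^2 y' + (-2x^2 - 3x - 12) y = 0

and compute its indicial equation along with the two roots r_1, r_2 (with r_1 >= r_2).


Divide by x^2 to reach normal form y'' + P_1(x) y' + P_2(x) y = 0 with P_1(x) = 1 and P_2(x) = -2 - 3/x - 12/x^2.
x = 0 is a singular point because the y-coefficient -2 - 3/x - 12/x^2 has a pole at x = 0.
It is a regular singular point because x P_1(x) = p(x) = x and x^2 P_2(x) = q(x) = -2x^2 - 3x - 12 are polynomials, hence analytic at x = 0.
p(0) = 0,  q(0) = -12.
Indicial equation: r(r-1) + p(0) r + q(0) = 0, i.e. r^2 + (p(0) - 1) r + q(0) = 0, i.e. r^2 - 1 r - 12 = 0.
Discriminant: (-1)^2 - 4(-12) = 49, so r = (1 ± 7)/2.
Solving: r_1 = 4, r_2 = -3.

indicial: r^2 - 1 r - 12 = 0; roots r_1 = 4, r_2 = -3


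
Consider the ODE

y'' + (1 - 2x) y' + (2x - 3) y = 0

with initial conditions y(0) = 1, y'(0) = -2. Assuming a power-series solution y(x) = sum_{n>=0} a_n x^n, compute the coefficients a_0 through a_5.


Ansatz: y(x) = sum_{n>=0} a_n x^n, so y'(x) = sum_{n>=1} n a_n x^(n-1) and y''(x) = sum_{n>=2} n(n-1) a_n x^(n-2).
Substitute into P(x) y'' + Q(x) y' + R(x) y = 0 with P(x) = 1, Q(x) = 1 - 2x, R(x) = 2x - 3, and match powers of x.
Initial conditions: a_0 = 1, a_1 = -2.
Setting the coefficient of each power of x to zero and solving order by order (substituting the coefficients already found):
  x^0: 2 a_2 + a_1 - 3 a_0 = 0  ->  2 a_2 = -a_1 + 3 a_0 = 5  ->  a_2 = 5/2
  x^1: 6 a_3 + 2 a_2 - 5 a_1 + 2 a_0 = 0  ->  6 a_3 = -2 a_2 + 5 a_1 - 2 a_0 = -17  ->  a_3 = -17/6
  x^2: 12 a_4 + 3 a_3 - 7 a_2 + 2 a_1 = 0  ->  12 a_4 = -3 a_3 + 7 a_2 - 2 a_1 = 30  ->  a_4 = 5/2
  x^3: 20 a_5 + 4 a_4 - 9 a_3 + 2 a_2 = 0  ->  20 a_5 = -4 a_4 + 9 a_3 - 2 a_2 = -81/2  ->  a_5 = -81/40
Truncated series: y(x) = 1 - 2 x + (5/2) x^2 - (17/6) x^3 + (5/2) x^4 - (81/40) x^5 + O(x^6).

a_0 = 1; a_1 = -2; a_2 = 5/2; a_3 = -17/6; a_4 = 5/2; a_5 = -81/40
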